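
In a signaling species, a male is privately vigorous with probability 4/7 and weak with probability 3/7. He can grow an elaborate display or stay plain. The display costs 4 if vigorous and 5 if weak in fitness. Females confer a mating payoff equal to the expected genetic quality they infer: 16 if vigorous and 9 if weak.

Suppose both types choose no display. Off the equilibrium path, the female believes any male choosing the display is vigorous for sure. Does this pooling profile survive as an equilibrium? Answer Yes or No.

On path, the female holds the prior and pays 4/7·16 + 3/7·9 = 13. Off path (the display), believing vigorous, it pays 16.
vigorous: no display nets 13; the display nets 16 − 4 = 12. vigorous stays.
weak: no display nets 13; the display nets 16 − 5 = 11. weak stays.
No type deviates, so pooling is sustained.

Yes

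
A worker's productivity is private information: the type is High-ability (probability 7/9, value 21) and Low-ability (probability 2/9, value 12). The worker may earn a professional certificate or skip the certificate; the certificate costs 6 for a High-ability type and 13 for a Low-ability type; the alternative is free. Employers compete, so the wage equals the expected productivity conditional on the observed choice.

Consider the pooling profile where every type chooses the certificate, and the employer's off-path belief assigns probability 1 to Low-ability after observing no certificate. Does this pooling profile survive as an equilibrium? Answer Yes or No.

No

On path, the employer holds the prior and pays 7/9·21 + 2/9·12 = 19. Off path (no certificate), believing Low-ability, it pays 12.
High-ability: the certificate nets 19 − 6 = 13; no certificate nets 12. High-ability stays.
Low-ability: the certificate nets 19 − 13 = 6; no certificate nets 12. Low-ability would deviate.
A type deviates, so pooling fails.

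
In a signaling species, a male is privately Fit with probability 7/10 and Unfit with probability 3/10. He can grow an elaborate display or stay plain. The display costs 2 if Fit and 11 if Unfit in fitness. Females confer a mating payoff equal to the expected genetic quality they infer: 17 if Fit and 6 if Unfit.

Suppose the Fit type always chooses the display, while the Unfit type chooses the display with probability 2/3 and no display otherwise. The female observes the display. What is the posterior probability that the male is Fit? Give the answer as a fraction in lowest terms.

7/9

P(the display) = (7/10)·1 + (3/10)·(2/3) = 9/10.
By Bayes' rule, P(Fit | the display) = (7/10) / (9/10) = 7/9.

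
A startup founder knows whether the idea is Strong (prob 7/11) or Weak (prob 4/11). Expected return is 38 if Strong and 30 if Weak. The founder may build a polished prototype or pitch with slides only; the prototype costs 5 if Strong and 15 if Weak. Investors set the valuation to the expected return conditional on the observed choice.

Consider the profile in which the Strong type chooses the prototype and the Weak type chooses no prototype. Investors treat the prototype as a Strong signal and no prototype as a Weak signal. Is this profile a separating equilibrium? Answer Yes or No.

Under these beliefs, the prototype earns valuation 38 and no prototype earns valuation 30.
Strong: the prototype nets 38 − 5 = 33; no prototype nets 30. Strong prefers the prototype.
Weak: the prototype nets 38 − 15 = 23; no prototype nets 30. Weak prefers no prototype.
Neither type deviates, so the separating profile is an equilibrium.

Yes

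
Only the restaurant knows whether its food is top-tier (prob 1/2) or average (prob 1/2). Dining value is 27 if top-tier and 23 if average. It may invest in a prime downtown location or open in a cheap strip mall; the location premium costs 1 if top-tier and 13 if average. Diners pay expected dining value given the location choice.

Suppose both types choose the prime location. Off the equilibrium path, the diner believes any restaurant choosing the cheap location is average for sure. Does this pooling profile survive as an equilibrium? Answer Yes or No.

No

On path, the diner holds the prior and pays 1/2·27 + 1/2·23 = 25. Off path (the cheap location), believing average, it pays 23.
top-tier: the prime location nets 25 − 1 = 24; the cheap location nets 23. top-tier stays.
average: the prime location nets 25 − 13 = 12; the cheap location nets 23. average would deviate.
A type deviates, so pooling fails.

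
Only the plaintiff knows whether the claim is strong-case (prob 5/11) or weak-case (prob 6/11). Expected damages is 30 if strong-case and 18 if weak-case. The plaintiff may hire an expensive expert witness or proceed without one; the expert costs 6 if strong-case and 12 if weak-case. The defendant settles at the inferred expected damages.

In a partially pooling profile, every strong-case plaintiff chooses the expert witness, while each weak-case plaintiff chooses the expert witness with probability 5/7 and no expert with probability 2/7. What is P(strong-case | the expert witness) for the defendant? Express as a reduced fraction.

P(the expert witness) = (5/11)·1 + (6/11)·(5/7) = 65/77.
By Bayes' rule, P(strong-case | the expert witness) = (5/11) / (65/77) = 7/13.

7/13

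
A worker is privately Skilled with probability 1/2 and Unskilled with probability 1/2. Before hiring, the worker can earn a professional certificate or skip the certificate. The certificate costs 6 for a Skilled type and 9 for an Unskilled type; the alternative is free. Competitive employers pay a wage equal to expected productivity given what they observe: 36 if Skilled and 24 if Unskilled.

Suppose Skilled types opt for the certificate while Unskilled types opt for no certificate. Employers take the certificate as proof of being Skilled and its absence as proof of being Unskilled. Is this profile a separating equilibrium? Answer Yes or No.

Under these beliefs, the certificate earns wage 36 and no certificate earns wage 24.
Skilled: the certificate nets 36 − 6 = 30; no certificate nets 24. Skilled prefers the certificate.
Unskilled: the certificate nets 36 − 9 = 27; no certificate nets 24. Unskilled would deviate to the certificate.
Unskilled has a profitable deviation, so the profile is not an equilibrium.

No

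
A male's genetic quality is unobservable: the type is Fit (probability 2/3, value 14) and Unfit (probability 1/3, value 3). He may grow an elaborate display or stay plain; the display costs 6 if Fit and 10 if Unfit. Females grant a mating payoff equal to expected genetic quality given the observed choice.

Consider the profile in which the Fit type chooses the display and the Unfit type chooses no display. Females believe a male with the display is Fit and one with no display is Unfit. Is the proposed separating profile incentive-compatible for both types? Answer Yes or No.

No

Under these beliefs, the display earns mating payoff 14 and no display earns mating payoff 3.
Fit: the display nets 14 − 6 = 8; no display nets 3. Fit prefers the display.
Unfit: the display nets 14 − 10 = 4; no display nets 3. Unfit would deviate to the display.
Unfit has a profitable deviation, so the profile is not an equilibrium.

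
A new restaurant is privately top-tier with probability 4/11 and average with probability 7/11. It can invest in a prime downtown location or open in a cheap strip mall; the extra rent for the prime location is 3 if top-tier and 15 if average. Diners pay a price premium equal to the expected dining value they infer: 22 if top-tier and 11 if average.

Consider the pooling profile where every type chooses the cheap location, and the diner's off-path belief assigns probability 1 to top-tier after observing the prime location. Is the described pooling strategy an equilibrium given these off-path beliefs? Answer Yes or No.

No

On path, the diner holds the prior and pays 4/11·22 + 7/11·11 = 15. Off path (the prime location), believing top-tier, it pays 22.
top-tier: the cheap location nets 15; the prime location nets 22 − 3 = 19. top-tier would deviate.
average: the cheap location nets 15; the prime location nets 22 − 15 = 7. average stays.
A type deviates, so pooling fails.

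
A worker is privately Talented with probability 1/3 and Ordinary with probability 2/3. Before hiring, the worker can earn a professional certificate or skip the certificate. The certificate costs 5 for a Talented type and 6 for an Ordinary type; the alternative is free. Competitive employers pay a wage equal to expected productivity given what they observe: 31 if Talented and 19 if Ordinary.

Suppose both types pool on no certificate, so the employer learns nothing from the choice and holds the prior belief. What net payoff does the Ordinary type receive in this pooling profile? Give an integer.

23

Pooled wage = 1/3·31 + 2/3·19 = 23.
Ordinary pays no cost for no certificate, so net payoff = 23.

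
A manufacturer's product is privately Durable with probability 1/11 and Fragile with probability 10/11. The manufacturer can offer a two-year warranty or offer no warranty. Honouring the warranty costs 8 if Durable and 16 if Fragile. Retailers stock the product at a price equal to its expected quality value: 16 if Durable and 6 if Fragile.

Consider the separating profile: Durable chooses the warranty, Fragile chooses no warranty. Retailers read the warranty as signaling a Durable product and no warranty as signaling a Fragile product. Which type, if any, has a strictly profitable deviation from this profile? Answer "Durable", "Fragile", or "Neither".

Neither

The warranty pays 16; no warranty pays 6.
Durable: assigned the warranty, nets 16 − 8 = 8; deviating to no warranty nets 6.
Fragile: assigned no warranty, nets 6; deviating to the warranty nets 16 − 16 = 0.
Both types strictly prefer their assigned action; no profitable deviation.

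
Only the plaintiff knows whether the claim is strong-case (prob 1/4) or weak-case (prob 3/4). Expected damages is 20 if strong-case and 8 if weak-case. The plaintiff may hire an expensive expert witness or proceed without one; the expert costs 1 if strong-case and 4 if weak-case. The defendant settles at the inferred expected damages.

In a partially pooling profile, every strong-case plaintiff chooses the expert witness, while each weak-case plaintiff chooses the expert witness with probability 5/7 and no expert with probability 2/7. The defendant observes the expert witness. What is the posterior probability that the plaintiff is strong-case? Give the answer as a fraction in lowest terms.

7/22

P(the expert witness) = (1/4)·1 + (3/4)·(5/7) = 11/14.
By Bayes' rule, P(strong-case | the expert witness) = (1/4) / (11/14) = 7/22.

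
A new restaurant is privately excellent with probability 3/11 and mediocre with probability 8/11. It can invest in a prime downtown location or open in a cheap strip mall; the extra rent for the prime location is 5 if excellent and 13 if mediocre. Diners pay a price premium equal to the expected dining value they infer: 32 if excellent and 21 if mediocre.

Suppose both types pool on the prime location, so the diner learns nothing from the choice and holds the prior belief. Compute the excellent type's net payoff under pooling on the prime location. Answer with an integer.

19

Pooled price premium = 3/11·32 + 8/11·21 = 24.
excellent pays cost 5 for the prime location, so net payoff = 24 − 5 = 19.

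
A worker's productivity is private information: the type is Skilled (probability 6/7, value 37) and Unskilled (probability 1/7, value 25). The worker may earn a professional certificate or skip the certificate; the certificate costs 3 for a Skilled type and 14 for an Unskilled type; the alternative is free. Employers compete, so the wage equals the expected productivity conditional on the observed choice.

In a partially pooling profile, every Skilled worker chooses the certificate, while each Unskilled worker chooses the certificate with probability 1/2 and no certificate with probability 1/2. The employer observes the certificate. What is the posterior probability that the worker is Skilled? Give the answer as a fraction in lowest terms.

P(the certificate) = (6/7)·1 + (1/7)·(1/2) = 13/14.
By Bayes' rule, P(Skilled | the certificate) = (6/7) / (13/14) = 12/13.

12/13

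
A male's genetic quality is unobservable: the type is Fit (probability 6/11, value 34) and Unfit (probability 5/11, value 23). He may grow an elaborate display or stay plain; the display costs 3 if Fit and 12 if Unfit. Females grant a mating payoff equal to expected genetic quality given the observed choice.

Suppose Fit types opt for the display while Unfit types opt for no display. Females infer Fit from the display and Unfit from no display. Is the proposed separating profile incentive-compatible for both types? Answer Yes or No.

Yes

Under these beliefs, the display earns mating payoff 34 and no display earns mating payoff 23.
Fit: the display nets 34 − 3 = 31; no display nets 23. Fit prefers the display.
Unfit: the display nets 34 − 12 = 22; no display nets 23. Unfit prefers no display.
Neither type deviates, so the separating profile is an equilibrium.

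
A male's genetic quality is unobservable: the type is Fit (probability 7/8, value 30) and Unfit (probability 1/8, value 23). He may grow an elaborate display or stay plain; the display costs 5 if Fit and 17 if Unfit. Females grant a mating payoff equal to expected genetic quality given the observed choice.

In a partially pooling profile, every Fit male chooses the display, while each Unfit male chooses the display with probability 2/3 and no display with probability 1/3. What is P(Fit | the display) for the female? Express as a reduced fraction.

P(the display) = (7/8)·1 + (1/8)·(2/3) = 23/24.
By Bayes' rule, P(Fit | the display) = (7/8) / (23/24) = 21/23.

21/23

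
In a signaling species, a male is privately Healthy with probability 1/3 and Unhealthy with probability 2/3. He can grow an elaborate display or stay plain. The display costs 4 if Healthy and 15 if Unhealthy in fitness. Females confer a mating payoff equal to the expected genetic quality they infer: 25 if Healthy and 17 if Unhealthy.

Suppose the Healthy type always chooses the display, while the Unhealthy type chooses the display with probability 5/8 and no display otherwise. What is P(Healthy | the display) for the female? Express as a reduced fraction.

P(the display) = (1/3)·1 + (2/3)·(5/8) = 3/4.
By Bayes' rule, P(Healthy | the display) = (1/3) / (3/4) = 4/9.

4/9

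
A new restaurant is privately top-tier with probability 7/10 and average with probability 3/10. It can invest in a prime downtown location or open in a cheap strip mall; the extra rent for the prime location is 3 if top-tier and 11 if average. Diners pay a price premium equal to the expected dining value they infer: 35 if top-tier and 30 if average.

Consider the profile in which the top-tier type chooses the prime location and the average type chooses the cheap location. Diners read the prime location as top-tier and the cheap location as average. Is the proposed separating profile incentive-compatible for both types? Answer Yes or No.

Under these beliefs, the prime location earns price premium 35 and the cheap location earns price premium 30.
top-tier: the prime location nets 35 − 3 = 32; the cheap location nets 30. top-tier prefers the prime location.
average: the prime location nets 35 − 11 = 24; the cheap location nets 30. average prefers the cheap location.
Neither type deviates, so the separating profile is an equilibrium.

Yes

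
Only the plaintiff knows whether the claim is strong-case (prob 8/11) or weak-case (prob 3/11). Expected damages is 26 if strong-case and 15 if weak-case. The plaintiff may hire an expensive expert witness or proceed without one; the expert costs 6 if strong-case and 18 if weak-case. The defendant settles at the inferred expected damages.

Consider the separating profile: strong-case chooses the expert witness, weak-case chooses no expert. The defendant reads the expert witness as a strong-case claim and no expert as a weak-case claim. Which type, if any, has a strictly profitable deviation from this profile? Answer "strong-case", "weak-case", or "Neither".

The expert witness pays 26; no expert pays 15.
strong-case: assigned the expert witness, nets 26 − 6 = 20; deviating to no expert nets 15.
weak-case: assigned no expert, nets 15; deviating to the expert witness nets 26 − 18 = 8.
Both types strictly prefer their assigned action; no profitable deviation.

Neither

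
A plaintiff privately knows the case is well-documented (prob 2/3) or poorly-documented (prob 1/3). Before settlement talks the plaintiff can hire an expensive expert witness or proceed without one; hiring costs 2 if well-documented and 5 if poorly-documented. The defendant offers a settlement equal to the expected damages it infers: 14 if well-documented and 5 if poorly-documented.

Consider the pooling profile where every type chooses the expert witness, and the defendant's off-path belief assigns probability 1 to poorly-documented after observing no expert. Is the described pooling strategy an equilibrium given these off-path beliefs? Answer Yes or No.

Yes

On path, the defendant holds the prior and pays 2/3·14 + 1/3·5 = 11. Off path (no expert), believing poorly-documented, it pays 5.
well-documented: the expert witness nets 11 − 2 = 9; no expert nets 5. well-documented stays.
poorly-documented: the expert witness nets 11 − 5 = 6; no expert nets 5. poorly-documented stays.
No type deviates, so pooling is sustained.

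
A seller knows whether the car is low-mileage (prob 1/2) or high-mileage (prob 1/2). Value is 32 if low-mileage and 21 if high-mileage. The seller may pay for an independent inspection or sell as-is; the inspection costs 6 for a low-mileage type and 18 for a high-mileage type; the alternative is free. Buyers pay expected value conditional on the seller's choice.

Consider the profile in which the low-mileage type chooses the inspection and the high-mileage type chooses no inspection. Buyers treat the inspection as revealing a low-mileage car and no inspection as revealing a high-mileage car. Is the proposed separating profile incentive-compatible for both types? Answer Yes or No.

Under these beliefs, the inspection earns price 32 and no inspection earns price 21.
low-mileage: the inspection nets 32 − 6 = 26; no inspection nets 21. low-mileage prefers the inspection.
high-mileage: the inspection nets 32 − 18 = 14; no inspection nets 21. high-mileage prefers no inspection.
Neither type deviates, so the separating profile is an equilibrium.

Yes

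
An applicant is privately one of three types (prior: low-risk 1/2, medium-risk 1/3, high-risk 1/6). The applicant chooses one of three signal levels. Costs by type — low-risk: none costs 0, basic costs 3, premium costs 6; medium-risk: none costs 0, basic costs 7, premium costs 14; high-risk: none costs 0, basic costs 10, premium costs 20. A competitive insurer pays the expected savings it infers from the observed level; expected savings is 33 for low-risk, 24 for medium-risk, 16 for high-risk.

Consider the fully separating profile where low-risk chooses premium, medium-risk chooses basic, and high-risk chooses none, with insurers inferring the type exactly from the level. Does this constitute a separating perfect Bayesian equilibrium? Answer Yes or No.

Separating rebates: premium → 33, basic → 24, none → 16.
low-risk (assigned premium): none: 16 − 0 = 16; basic: 24 − 3 = 21; premium: 33 − 6 = 27. low-risk stays.
medium-risk (assigned basic): none: 16 − 0 = 16; basic: 24 − 7 = 17; premium: 33 − 14 = 19. medium-risk prefers premium.
high-risk (assigned none): none: 16 − 0 = 16; basic: 24 − 10 = 14; premium: 33 − 20 = 13. high-risk stays.
At least one type deviates; the separating profile fails.

No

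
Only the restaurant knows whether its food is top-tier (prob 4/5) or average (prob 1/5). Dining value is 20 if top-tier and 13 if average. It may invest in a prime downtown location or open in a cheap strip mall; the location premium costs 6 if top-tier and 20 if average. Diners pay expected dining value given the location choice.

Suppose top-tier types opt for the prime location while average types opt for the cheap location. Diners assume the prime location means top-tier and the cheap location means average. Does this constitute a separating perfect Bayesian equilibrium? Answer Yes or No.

Under these beliefs, the prime location earns price premium 20 and the cheap location earns price premium 13.
top-tier: the prime location nets 20 − 6 = 14; the cheap location nets 13. top-tier prefers the prime location.
average: the prime location nets 20 − 20 = 0; the cheap location nets 13. average prefers the cheap location.
Neither type deviates, so the separating profile is an equilibrium.

Yes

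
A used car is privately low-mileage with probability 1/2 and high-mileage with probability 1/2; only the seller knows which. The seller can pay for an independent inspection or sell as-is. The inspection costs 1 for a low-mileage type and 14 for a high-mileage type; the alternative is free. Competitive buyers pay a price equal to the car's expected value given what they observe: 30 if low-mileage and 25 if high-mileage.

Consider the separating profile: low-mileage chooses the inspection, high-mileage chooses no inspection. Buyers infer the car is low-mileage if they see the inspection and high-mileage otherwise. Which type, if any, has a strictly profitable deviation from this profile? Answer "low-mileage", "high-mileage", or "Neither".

The inspection pays 30; no inspection pays 25.
low-mileage: assigned the inspection, nets 30 − 1 = 29; deviating to no inspection nets 25.
high-mileage: assigned no inspection, nets 25; deviating to the inspection nets 30 − 14 = 16.
Both types strictly prefer their assigned action; no profitable deviation.

Neither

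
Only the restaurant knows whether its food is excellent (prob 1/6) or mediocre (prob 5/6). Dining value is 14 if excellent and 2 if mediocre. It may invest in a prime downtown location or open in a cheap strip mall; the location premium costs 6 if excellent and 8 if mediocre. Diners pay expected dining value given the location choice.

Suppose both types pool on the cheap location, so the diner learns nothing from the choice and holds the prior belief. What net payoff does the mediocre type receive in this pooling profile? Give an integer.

Pooled price premium = 1/6·14 + 5/6·2 = 4.
mediocre pays no cost for the cheap location, so net payoff = 4.

4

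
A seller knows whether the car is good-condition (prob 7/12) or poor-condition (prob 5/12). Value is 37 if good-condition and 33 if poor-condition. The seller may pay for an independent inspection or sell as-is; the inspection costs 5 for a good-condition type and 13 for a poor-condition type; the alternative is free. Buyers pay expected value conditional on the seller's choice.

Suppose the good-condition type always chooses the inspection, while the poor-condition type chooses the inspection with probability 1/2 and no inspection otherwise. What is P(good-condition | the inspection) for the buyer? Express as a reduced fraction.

P(the inspection) = (7/12)·1 + (5/12)·(1/2) = 19/24.
By Bayes' rule, P(good-condition | the inspection) = (7/12) / (19/24) = 14/19.

14/19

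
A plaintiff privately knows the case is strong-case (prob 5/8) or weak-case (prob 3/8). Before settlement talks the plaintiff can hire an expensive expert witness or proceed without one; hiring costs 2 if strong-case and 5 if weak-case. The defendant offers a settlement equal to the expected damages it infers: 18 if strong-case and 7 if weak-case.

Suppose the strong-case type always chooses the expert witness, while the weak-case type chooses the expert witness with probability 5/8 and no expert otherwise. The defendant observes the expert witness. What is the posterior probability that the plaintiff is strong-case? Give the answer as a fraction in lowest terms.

P(the expert witness) = (5/8)·1 + (3/8)·(5/8) = 55/64.
By Bayes' rule, P(strong-case | the expert witness) = (5/8) / (55/64) = 8/11.

8/11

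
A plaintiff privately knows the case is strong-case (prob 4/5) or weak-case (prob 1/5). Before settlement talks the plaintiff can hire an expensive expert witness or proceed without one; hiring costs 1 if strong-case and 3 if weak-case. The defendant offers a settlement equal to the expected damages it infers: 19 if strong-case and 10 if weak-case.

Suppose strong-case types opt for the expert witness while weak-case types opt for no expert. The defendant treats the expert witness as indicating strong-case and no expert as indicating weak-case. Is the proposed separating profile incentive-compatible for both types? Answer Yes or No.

Under these beliefs, the expert witness earns settlement 19 and no expert earns settlement 10.
strong-case: the expert witness nets 19 − 1 = 18; no expert nets 10. strong-case prefers the expert witness.
weak-case: the expert witness nets 19 − 3 = 16; no expert nets 10. weak-case would deviate to the expert witness.
weak-case has a profitable deviation, so the profile is not an equilibrium.

No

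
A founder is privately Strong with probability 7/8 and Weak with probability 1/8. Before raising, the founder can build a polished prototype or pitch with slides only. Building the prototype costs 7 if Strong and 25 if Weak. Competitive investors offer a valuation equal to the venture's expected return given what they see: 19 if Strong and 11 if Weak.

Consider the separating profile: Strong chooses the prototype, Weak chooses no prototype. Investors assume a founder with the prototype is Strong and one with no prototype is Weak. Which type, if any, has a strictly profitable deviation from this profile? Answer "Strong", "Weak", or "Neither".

Neither

The prototype pays 19; no prototype pays 11.
Strong: assigned the prototype, nets 19 − 7 = 12; deviating to no prototype nets 11.
Weak: assigned no prototype, nets 11; deviating to the prototype nets 19 − 25 = -6.
Both types strictly prefer their assigned action; no profitable deviation.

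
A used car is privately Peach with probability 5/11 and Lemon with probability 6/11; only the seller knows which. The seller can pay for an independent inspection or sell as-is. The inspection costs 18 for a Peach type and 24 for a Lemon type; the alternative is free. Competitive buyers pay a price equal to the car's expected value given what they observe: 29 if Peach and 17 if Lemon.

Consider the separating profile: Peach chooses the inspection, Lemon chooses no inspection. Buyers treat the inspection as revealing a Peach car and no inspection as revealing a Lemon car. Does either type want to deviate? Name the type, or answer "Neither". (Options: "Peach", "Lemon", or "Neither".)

The inspection pays 29; no inspection pays 17.
Peach: assigned the inspection, nets 29 − 18 = 11; deviating to no inspection nets 17.
Lemon: assigned no inspection, nets 17; deviating to the inspection nets 29 − 24 = 5.
The Peach type gains 6 by deviating.

Peach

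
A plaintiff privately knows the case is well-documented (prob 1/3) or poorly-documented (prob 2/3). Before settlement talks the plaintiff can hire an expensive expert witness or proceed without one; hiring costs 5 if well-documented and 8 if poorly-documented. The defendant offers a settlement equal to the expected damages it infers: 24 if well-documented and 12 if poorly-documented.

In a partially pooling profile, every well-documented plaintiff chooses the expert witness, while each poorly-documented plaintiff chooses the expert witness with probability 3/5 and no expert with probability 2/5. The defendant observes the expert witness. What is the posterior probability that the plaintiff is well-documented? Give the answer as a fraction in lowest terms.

P(the expert witness) = (1/3)·1 + (2/3)·(3/5) = 11/15.
By Bayes' rule, P(well-documented | the expert witness) = (1/3) / (11/15) = 5/11.

5/11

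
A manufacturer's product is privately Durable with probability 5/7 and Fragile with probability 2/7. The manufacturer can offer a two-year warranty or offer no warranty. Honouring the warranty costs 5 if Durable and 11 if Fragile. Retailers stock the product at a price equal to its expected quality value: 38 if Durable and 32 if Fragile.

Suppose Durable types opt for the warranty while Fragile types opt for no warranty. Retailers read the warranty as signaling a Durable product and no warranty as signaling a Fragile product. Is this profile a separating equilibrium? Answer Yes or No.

Yes

Under these beliefs, the warranty earns price 38 and no warranty earns price 32.
Durable: the warranty nets 38 − 5 = 33; no warranty nets 32. Durable prefers the warranty.
Fragile: the warranty nets 38 − 11 = 27; no warranty nets 32. Fragile prefers no warranty.
Neither type deviates, so the separating profile is an equilibrium.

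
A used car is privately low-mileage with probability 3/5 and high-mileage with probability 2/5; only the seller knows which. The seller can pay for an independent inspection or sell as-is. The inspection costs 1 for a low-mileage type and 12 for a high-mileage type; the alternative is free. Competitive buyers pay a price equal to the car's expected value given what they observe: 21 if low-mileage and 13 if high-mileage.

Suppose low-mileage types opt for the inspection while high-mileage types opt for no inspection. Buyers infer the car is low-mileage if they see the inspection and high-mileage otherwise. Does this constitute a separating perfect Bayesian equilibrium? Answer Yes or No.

Yes

Under these beliefs, the inspection earns price 21 and no inspection earns price 13.
low-mileage: the inspection nets 21 − 1 = 20; no inspection nets 13. low-mileage prefers the inspection.
high-mileage: the inspection nets 21 − 12 = 9; no inspection nets 13. high-mileage prefers no inspection.
Neither type deviates, so the separating profile is an equilibrium.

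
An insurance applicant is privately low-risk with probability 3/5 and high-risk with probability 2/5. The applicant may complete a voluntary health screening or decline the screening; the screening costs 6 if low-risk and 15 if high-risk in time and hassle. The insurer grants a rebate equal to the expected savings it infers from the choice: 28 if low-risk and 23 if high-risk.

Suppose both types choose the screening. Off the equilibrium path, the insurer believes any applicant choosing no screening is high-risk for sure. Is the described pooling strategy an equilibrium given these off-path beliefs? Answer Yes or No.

No

On path, the insurer holds the prior and pays 3/5·28 + 2/5·23 = 26. Off path (no screening), believing high-risk, it pays 23.
low-risk: the screening nets 26 − 6 = 20; no screening nets 23. low-risk would deviate.
high-risk: the screening nets 26 − 15 = 11; no screening nets 23. high-risk would deviate.
A type deviates, so pooling fails.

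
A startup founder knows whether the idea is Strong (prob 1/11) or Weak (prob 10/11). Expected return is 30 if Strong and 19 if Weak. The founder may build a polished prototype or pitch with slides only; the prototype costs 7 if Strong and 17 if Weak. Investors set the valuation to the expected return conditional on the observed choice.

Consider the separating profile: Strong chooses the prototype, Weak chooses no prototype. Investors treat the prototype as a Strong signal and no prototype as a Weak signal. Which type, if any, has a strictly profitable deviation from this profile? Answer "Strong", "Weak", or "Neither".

The prototype pays 30; no prototype pays 19.
Strong: assigned the prototype, nets 30 − 7 = 23; deviating to no prototype nets 19.
Weak: assigned no prototype, nets 19; deviating to the prototype nets 30 − 17 = 13.
Both types strictly prefer their assigned action; no profitable deviation.

Neither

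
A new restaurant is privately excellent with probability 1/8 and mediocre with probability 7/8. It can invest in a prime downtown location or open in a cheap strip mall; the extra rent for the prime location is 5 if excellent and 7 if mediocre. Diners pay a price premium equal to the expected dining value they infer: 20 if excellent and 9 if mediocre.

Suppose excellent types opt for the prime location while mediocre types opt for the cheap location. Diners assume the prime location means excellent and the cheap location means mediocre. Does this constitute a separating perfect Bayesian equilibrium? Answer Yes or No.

No

Under these beliefs, the prime location earns price premium 20 and the cheap location earns price premium 9.
excellent: the prime location nets 20 − 5 = 15; the cheap location nets 9. excellent prefers the prime location.
mediocre: the prime location nets 20 − 7 = 13; the cheap location nets 9. mediocre would deviate to the prime location.
mediocre has a profitable deviation, so the profile is not an equilibrium.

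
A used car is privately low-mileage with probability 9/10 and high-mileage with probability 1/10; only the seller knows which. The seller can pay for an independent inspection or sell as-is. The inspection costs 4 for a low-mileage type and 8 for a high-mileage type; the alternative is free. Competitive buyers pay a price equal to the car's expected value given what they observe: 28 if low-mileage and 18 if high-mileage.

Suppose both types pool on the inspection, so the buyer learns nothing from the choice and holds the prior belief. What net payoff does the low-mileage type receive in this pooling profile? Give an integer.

Pooled price = 9/10·28 + 1/10·18 = 27.
low-mileage pays cost 4 for the inspection, so net payoff = 27 − 4 = 23.

23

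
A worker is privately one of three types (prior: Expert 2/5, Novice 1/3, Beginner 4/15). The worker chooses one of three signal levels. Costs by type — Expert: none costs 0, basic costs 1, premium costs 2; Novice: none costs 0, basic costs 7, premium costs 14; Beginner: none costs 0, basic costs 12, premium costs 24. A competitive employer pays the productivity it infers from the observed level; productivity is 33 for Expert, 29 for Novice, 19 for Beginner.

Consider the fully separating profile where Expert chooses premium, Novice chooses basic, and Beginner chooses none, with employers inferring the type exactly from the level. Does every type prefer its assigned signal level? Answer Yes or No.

Yes

Separating wages: premium → 33, basic → 29, none → 19.
Expert (assigned premium): none: 19 − 0 = 19; basic: 29 − 1 = 28; premium: 33 − 2 = 31. Expert stays.
Novice (assigned basic): none: 19 − 0 = 19; basic: 29 − 7 = 22; premium: 33 − 14 = 19. Novice stays.
Beginner (assigned none): none: 19 − 0 = 19; basic: 29 − 12 = 17; premium: 33 − 24 = 9. Beginner stays.
Every type prefers its assigned level; separation holds.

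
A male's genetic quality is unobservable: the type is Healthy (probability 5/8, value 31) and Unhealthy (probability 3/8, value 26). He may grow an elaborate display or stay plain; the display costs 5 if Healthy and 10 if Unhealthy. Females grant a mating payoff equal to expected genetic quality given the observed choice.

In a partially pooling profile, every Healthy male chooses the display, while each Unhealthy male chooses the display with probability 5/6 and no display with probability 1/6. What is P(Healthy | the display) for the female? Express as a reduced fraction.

P(the display) = (5/8)·1 + (3/8)·(5/6) = 15/16.
By Bayes' rule, P(Healthy | the display) = (5/8) / (15/16) = 2/3.

2/3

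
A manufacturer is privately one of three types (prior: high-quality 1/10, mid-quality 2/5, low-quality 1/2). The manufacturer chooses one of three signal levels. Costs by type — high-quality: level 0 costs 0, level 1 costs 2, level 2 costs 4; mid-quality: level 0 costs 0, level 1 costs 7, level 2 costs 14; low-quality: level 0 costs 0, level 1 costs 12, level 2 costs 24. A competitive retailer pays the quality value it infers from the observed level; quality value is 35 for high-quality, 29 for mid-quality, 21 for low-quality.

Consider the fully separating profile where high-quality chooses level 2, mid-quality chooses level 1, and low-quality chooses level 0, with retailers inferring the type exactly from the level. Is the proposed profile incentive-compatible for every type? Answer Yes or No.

Yes

Separating prices: level 2 → 35, level 1 → 29, level 0 → 21.
high-quality (assigned level 2): level 0: 21 − 0 = 21; level 1: 29 − 2 = 27; level 2: 35 − 4 = 31. high-quality stays.
mid-quality (assigned level 1): level 0: 21 − 0 = 21; level 1: 29 − 7 = 22; level 2: 35 − 14 = 21. mid-quality stays.
low-quality (assigned level 0): level 0: 21 − 0 = 21; level 1: 29 − 12 = 17; level 2: 35 − 24 = 11. low-quality stays.
Every type prefers its assigned level; separation holds.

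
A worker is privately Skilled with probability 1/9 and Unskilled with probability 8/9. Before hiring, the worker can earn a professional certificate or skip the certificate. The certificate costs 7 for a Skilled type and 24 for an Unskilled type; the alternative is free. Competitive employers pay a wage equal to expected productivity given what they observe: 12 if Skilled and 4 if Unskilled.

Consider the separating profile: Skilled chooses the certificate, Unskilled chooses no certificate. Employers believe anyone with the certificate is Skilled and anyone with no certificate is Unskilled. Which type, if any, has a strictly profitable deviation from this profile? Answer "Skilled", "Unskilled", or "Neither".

The certificate pays 12; no certificate pays 4.
Skilled: assigned the certificate, nets 12 − 7 = 5; deviating to no certificate nets 4.
Unskilled: assigned no certificate, nets 4; deviating to the certificate nets 12 − 24 = -12.
Both types strictly prefer their assigned action; no profitable deviation.

Neither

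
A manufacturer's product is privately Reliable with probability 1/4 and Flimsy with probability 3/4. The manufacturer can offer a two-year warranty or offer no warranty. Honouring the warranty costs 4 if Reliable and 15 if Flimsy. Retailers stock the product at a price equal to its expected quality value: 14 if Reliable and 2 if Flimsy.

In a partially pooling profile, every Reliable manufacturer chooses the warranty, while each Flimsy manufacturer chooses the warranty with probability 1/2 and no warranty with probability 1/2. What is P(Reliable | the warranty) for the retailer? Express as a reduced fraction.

2/5

P(the warranty) = (1/4)·1 + (3/4)·(1/2) = 5/8.
By Bayes' rule, P(Reliable | the warranty) = (1/4) / (5/8) = 2/5.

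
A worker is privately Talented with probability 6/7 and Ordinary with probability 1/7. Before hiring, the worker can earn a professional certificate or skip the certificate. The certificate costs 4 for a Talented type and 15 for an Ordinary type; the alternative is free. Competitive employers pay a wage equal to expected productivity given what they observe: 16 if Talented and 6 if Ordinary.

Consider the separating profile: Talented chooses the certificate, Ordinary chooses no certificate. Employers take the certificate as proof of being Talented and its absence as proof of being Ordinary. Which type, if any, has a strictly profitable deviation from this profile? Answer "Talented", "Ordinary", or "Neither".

The certificate pays 16; no certificate pays 6.
Talented: assigned the certificate, nets 16 − 4 = 12; deviating to no certificate nets 6.
Ordinary: assigned no certificate, nets 6; deviating to the certificate nets 16 − 15 = 1.
Both types strictly prefer their assigned action; no profitable deviation.

Neither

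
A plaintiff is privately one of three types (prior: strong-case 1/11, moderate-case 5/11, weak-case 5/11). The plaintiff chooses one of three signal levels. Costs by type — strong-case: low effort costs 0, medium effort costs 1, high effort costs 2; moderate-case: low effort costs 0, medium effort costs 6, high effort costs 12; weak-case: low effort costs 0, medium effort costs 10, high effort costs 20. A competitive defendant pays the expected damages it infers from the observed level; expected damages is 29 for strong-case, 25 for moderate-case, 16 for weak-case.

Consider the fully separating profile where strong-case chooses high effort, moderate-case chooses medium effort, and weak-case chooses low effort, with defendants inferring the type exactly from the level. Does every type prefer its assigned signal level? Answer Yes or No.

Yes

Separating settlements: high effort → 29, medium effort → 25, low effort → 16.
strong-case (assigned high effort): low effort: 16 − 0 = 16; medium effort: 25 − 1 = 24; high effort: 29 − 2 = 27. strong-case stays.
moderate-case (assigned medium effort): low effort: 16 − 0 = 16; medium effort: 25 − 6 = 19; high effort: 29 − 12 = 17. moderate-case stays.
weak-case (assigned low effort): low effort: 16 − 0 = 16; medium effort: 25 − 10 = 15; high effort: 29 − 20 = 9. weak-case stays.
Every type prefers its assigned level; separation holds.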